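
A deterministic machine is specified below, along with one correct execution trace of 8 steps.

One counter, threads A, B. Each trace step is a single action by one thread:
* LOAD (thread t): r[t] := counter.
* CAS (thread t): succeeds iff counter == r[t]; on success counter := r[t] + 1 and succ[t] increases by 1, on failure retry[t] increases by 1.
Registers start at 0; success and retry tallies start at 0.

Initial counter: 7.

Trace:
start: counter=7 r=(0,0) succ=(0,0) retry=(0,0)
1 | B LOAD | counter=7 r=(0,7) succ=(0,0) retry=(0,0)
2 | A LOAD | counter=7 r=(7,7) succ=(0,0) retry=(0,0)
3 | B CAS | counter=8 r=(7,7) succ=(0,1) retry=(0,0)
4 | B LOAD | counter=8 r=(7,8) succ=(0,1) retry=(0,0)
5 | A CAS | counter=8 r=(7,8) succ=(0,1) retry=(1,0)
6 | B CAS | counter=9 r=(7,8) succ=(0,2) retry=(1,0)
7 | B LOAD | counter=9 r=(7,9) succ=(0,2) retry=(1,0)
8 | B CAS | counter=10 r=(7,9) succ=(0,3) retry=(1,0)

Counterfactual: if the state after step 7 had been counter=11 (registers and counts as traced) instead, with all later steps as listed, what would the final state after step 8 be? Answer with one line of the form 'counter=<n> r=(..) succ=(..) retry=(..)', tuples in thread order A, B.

counter=11 r=(7,9) succ=(0,2) retry=(1,1)

state after step 7 := counter=11 r=(7,9) succ=(0,2) retry=(1,0)
8 | B CAS | counter=11 r=(7,9) succ=(0,2) retry=(1,1)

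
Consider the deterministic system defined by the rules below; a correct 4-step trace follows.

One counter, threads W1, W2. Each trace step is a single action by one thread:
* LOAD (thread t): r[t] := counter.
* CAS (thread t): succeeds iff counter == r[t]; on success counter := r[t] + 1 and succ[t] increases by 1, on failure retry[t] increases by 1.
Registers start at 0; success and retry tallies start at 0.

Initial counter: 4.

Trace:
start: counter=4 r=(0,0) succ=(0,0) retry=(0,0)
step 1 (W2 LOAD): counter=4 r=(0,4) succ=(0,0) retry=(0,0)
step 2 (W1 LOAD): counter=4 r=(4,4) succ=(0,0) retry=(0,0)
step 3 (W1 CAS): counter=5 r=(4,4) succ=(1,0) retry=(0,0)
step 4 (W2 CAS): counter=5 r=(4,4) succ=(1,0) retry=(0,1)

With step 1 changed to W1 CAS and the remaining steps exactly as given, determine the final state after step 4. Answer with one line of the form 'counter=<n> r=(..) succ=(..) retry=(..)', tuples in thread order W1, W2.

(re-executing from step 1 with the substitution; state before step 1: counter=4 r=(0,0) succ=(0,0) retry=(0,0))
step 1 (W1 CAS): counter=4 r=(0,0) succ=(0,0) retry=(1,0)
step 2 (W1 LOAD): counter=4 r=(4,0) succ=(0,0) retry=(1,0)
step 3 (W1 CAS): counter=5 r=(4,0) succ=(1,0) retry=(1,0)
step 4 (W2 CAS): counter=5 r=(4,0) succ=(1,0) retry=(1,1)

counter=5 r=(4,0) succ=(1,0) retry=(1,1)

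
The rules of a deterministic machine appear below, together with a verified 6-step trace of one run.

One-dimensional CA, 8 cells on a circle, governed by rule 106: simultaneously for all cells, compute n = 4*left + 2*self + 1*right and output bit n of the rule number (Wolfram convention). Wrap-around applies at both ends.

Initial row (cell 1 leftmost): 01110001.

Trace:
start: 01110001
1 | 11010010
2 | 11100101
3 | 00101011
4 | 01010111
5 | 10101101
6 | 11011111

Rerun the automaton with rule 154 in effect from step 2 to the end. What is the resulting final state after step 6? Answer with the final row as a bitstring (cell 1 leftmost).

(re-executing steps 2..6 under rule 154; state before step 2: 11010010)
2 | 10001100
3 | 01011011
4 | 00010010
5 | 00101101
6 | 11001000

11001000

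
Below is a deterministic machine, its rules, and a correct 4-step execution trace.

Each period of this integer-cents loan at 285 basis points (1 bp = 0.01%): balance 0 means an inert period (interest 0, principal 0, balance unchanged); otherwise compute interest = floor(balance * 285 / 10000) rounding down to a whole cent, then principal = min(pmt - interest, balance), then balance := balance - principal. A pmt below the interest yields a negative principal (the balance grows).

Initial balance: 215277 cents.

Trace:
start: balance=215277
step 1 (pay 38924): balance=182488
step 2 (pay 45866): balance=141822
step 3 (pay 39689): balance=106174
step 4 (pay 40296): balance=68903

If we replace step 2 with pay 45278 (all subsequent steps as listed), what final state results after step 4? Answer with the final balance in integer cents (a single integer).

(re-executing from step 2 with the substitution; state before step 2: balance=182488)
step 2 (pay 45278): balance=142410
step 3 (pay 39689): balance=106779
step 4 (pay 40296): balance=69526

69526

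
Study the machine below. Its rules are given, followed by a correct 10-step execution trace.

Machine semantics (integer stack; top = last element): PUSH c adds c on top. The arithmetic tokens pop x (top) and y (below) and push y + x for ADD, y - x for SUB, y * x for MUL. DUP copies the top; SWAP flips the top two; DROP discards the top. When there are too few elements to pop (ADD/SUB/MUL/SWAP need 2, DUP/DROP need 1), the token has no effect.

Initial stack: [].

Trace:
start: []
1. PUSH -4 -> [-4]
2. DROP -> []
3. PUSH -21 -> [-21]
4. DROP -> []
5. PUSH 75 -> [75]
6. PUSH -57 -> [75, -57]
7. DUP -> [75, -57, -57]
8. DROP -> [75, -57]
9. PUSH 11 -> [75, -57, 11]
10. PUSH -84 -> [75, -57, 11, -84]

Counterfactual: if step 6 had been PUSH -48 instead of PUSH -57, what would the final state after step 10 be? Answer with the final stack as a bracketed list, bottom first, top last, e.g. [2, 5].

(re-executing from step 6 with the substitution; state before step 6: [75])
6. PUSH -48 -> [75, -48]
7. DUP -> [75, -48, -48]
8. DROP -> [75, -48]
9. PUSH 11 -> [75, -48, 11]
10. PUSH -84 -> [75, -48, 11, -84]

[75, -48, 11, -84]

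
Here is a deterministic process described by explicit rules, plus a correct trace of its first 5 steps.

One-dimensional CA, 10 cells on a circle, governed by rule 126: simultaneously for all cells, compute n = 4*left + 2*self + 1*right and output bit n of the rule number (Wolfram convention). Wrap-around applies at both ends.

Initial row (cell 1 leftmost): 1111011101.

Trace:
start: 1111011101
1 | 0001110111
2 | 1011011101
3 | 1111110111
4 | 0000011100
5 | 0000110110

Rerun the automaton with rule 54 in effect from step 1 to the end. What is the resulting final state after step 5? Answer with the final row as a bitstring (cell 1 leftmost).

0000100010

(re-executing steps 1..5 under rule 54; state before step 1: 1111011101)
1 | 0000100010
2 | 0001110111
3 | 1010001000
4 | 1111011101
5 | 0000100010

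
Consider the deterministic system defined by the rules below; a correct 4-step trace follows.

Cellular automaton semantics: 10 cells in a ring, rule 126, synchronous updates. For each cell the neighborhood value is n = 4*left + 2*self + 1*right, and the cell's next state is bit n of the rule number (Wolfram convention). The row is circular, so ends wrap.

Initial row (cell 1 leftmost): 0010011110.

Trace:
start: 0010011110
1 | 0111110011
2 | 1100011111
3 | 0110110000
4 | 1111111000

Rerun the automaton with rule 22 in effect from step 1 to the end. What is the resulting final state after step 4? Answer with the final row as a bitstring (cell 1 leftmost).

(re-executing steps 1..4 under rule 22; state before step 1: 0010011110)
1 | 0111100001
2 | 0000010011
3 | 1000111100
4 | 1101000011

1101000011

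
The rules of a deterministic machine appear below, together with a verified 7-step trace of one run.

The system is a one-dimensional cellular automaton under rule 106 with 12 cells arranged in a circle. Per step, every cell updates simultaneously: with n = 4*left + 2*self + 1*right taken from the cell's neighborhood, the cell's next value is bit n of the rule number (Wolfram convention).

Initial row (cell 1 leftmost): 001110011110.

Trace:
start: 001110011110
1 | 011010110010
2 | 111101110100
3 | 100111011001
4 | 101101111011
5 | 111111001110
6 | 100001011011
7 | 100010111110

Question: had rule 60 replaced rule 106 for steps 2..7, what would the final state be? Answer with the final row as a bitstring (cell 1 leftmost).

000111101111

(re-executing steps 2..7 under rule 60; state before step 2: 011010110010)
2 | 010111101011
3 | 111100011110
4 | 100010010001
5 | 010011011001
6 | 111010110101
7 | 000111101111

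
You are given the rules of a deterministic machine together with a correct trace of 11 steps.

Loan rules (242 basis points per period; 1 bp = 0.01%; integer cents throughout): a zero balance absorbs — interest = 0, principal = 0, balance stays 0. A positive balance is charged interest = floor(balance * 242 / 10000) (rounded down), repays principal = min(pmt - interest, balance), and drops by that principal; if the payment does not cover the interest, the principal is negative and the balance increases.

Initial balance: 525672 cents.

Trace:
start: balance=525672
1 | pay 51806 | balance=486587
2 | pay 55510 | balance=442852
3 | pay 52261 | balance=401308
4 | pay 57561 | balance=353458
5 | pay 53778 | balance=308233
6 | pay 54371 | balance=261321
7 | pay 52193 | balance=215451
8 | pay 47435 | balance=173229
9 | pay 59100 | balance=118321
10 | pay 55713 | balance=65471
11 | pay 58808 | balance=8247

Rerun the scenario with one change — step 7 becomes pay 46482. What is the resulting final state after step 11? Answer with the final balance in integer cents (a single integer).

(re-executing from step 7 with the substitution; state before step 7: balance=261321)
7 | pay 46482 | balance=221162
8 | pay 47435 | balance=179079
9 | pay 59100 | balance=124312
10 | pay 55713 | balance=71607
11 | pay 58808 | balance=14531

14531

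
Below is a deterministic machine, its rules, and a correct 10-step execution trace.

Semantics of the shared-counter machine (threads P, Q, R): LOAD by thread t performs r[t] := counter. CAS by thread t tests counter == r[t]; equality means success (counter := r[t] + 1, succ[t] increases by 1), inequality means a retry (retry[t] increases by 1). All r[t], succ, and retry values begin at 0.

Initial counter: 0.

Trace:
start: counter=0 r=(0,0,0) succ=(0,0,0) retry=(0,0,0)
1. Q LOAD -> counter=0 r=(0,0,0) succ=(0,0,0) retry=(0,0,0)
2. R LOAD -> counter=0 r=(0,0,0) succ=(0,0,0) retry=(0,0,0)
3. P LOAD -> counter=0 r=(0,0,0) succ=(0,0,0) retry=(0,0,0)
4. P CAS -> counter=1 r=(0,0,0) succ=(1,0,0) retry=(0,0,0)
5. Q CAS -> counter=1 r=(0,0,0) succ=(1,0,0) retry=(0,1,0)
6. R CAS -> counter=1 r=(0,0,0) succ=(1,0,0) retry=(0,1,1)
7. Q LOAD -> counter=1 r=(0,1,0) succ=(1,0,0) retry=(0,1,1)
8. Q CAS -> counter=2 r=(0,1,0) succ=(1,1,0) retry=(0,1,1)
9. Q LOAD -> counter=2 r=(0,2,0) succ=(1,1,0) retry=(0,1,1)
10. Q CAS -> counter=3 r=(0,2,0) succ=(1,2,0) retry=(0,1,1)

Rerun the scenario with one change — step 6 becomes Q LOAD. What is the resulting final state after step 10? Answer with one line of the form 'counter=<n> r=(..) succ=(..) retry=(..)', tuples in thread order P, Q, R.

(re-executing from step 6 with the substitution; state before step 6: counter=1 r=(0,0,0) succ=(1,0,0) retry=(0,1,0))
6. Q LOAD -> counter=1 r=(0,1,0) succ=(1,0,0) retry=(0,1,0)
7. Q LOAD -> counter=1 r=(0,1,0) succ=(1,0,0) retry=(0,1,0)
8. Q CAS -> counter=2 r=(0,1,0) succ=(1,1,0) retry=(0,1,0)
9. Q LOAD -> counter=2 r=(0,2,0) succ=(1,1,0) retry=(0,1,0)
10. Q CAS -> counter=3 r=(0,2,0) succ=(1,2,0) retry=(0,1,0)

counter=3 r=(0,2,0) succ=(1,2,0) retry=(0,1,0)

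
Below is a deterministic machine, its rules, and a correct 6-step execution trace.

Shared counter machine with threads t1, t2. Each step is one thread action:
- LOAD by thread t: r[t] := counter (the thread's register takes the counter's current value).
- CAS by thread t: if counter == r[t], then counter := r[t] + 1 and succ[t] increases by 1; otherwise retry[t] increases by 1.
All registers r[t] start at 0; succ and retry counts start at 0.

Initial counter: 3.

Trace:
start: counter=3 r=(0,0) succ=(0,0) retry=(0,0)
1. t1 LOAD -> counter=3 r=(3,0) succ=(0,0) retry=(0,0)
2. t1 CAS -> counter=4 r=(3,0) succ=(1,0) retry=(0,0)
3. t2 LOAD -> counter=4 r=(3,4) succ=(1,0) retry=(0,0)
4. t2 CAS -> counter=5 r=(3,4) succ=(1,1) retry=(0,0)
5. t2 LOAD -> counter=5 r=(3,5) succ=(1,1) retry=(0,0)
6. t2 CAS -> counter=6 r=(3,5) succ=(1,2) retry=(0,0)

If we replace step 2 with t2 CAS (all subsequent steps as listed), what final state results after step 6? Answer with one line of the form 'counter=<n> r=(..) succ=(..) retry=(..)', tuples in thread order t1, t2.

(re-executing from step 2 with the substitution; state before step 2: counter=3 r=(3,0) succ=(0,0) retry=(0,0))
2. t2 CAS -> counter=3 r=(3,0) succ=(0,0) retry=(0,1)
3. t2 LOAD -> counter=3 r=(3,3) succ=(0,0) retry=(0,1)
4. t2 CAS -> counter=4 r=(3,3) succ=(0,1) retry=(0,1)
5. t2 LOAD -> counter=4 r=(3,4) succ=(0,1) retry=(0,1)
6. t2 CAS -> counter=5 r=(3,4) succ=(0,2) retry=(0,1)

counter=5 r=(3,4) succ=(0,2) retry=(0,1)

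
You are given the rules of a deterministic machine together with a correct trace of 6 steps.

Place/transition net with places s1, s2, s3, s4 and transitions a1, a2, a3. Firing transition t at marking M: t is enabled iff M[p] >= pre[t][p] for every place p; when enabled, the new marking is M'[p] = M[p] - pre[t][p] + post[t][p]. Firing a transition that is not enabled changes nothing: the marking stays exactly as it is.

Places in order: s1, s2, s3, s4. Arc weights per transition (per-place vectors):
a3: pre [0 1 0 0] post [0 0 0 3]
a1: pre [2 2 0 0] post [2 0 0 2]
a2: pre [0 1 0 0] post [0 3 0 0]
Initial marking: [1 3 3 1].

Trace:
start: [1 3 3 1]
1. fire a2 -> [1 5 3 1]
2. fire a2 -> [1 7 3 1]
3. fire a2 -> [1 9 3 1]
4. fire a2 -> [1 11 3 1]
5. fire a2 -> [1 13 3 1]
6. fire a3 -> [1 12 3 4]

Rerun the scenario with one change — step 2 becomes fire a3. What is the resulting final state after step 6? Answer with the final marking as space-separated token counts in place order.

1 9 3 7

(re-executing from step 2 with the substitution; state before step 2: [1 5 3 1])
2. fire a3 -> [1 4 3 4]
3. fire a2 -> [1 6 3 4]
4. fire a2 -> [1 8 3 4]
5. fire a2 -> [1 10 3 4]
6. fire a3 -> [1 9 3 7]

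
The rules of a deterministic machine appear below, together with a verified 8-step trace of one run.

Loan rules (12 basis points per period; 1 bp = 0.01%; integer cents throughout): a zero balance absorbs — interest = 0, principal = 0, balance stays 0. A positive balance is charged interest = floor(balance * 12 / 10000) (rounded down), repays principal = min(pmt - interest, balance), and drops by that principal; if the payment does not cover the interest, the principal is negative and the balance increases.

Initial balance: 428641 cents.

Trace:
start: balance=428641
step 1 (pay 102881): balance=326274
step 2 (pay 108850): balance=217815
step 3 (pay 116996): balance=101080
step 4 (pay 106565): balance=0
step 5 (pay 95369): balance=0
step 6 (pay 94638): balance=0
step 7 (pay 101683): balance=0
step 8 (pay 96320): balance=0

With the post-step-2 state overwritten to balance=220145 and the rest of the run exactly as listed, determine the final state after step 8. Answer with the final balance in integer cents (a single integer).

state after step 2 := balance=220145
step 3 (pay 116996): balance=103413
step 4 (pay 106565): balance=0
step 5 (pay 95369): balance=0
step 6 (pay 94638): balance=0
step 7 (pay 101683): balance=0
step 8 (pay 96320): balance=0

0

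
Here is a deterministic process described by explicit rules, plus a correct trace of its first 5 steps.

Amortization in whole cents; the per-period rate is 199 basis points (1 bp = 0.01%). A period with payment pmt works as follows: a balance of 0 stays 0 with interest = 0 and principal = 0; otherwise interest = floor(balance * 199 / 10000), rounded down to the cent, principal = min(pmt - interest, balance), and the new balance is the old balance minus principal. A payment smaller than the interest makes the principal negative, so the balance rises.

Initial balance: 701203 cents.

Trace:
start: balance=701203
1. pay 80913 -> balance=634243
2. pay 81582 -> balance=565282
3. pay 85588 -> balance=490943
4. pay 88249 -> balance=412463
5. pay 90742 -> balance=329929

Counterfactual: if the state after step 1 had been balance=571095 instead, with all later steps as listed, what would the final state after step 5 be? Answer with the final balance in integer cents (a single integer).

261601

state after step 1 := balance=571095
2. pay 81582 -> balance=500877
3. pay 85588 -> balance=425256
4. pay 88249 -> balance=345469
5. pay 90742 -> balance=261601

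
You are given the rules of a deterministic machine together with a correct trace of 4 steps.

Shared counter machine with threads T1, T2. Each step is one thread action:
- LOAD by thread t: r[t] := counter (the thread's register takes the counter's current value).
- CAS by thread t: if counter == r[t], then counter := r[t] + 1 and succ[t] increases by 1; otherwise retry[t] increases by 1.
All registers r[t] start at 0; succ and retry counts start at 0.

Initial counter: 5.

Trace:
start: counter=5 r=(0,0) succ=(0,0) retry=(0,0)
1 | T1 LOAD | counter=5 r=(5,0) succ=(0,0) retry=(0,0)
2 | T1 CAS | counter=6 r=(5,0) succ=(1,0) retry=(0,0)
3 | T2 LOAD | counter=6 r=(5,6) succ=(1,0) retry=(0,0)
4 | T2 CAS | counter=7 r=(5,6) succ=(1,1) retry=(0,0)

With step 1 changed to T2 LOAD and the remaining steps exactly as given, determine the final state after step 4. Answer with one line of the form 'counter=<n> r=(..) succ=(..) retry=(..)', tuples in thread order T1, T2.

counter=6 r=(0,5) succ=(0,1) retry=(1,0)

(re-executing from step 1 with the substitution; state before step 1: counter=5 r=(0,0) succ=(0,0) retry=(0,0))
1 | T2 LOAD | counter=5 r=(0,5) succ=(0,0) retry=(0,0)
2 | T1 CAS | counter=5 r=(0,5) succ=(0,0) retry=(1,0)
3 | T2 LOAD | counter=5 r=(0,5) succ=(0,0) retry=(1,0)
4 | T2 CAS | counter=6 r=(0,5) succ=(0,1) retry=(1,0)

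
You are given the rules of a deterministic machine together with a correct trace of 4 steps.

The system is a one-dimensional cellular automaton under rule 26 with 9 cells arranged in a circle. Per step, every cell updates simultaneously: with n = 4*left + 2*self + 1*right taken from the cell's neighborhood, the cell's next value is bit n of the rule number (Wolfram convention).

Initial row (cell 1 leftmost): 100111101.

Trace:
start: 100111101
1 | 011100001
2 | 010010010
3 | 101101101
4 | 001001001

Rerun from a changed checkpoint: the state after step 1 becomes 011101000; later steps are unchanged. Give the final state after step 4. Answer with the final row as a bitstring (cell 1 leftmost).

000110010

state after step 1 := 011101000
2 | 110000100
3 | 101001011
4 | 000110010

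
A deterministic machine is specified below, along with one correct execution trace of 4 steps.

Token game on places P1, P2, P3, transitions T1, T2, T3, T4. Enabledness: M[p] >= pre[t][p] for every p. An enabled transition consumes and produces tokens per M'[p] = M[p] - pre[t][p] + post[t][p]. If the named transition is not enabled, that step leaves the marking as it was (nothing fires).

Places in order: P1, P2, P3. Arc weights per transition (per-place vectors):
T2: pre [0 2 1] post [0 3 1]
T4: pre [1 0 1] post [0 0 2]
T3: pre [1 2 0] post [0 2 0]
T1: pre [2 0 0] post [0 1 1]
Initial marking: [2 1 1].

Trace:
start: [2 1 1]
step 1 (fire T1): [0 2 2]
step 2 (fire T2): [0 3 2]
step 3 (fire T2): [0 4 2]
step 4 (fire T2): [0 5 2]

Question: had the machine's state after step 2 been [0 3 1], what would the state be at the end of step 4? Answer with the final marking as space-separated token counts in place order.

0 5 1

state after step 2 := [0 3 1]
step 3 (fire T2): [0 4 1]
step 4 (fire T2): [0 5 1]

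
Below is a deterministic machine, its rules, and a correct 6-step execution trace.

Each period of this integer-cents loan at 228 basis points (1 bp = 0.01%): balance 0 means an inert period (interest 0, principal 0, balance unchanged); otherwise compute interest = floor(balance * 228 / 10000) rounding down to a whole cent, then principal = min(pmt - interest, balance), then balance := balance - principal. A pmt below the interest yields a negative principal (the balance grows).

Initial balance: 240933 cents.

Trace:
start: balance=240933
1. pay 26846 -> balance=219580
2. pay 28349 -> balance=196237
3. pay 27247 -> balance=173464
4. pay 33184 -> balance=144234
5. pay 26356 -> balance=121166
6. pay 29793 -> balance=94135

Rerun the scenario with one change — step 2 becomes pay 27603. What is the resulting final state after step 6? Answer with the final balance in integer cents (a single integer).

94952

(re-executing from step 2 with the substitution; state before step 2: balance=219580)
2. pay 27603 -> balance=196983
3. pay 27247 -> balance=174227
4. pay 33184 -> balance=145015
5. pay 26356 -> balance=121965
6. pay 29793 -> balance=94952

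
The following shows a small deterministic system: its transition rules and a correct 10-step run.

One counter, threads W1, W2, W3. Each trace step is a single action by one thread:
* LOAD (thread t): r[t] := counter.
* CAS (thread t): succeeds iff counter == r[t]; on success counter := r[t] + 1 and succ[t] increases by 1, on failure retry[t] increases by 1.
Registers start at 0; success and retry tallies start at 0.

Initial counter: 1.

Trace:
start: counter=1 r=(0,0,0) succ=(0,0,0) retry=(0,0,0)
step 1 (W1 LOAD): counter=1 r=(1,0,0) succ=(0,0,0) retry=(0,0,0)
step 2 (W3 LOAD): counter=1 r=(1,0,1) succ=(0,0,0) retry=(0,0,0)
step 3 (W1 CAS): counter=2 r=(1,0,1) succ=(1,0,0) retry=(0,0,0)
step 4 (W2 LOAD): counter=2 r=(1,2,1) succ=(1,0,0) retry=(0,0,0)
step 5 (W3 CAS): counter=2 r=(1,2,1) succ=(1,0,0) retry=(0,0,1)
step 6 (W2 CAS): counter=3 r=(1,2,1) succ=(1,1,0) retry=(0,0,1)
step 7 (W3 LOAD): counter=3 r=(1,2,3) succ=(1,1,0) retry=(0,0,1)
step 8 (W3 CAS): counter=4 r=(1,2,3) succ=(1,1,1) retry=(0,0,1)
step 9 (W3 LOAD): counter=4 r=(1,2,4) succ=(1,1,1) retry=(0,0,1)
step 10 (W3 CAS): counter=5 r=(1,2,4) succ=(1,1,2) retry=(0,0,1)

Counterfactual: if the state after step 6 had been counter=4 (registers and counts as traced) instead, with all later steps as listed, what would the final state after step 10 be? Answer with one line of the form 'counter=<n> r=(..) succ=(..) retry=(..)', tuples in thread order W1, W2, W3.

counter=6 r=(1,2,5) succ=(1,1,2) retry=(0,0,1)

state after step 6 := counter=4 r=(1,2,1) succ=(1,1,0) retry=(0,0,1)
step 7 (W3 LOAD): counter=4 r=(1,2,4) succ=(1,1,0) retry=(0,0,1)
step 8 (W3 CAS): counter=5 r=(1,2,4) succ=(1,1,1) retry=(0,0,1)
step 9 (W3 LOAD): counter=5 r=(1,2,5) succ=(1,1,1) retry=(0,0,1)
step 10 (W3 CAS): counter=6 r=(1,2,5) succ=(1,1,2) retry=(0,0,1)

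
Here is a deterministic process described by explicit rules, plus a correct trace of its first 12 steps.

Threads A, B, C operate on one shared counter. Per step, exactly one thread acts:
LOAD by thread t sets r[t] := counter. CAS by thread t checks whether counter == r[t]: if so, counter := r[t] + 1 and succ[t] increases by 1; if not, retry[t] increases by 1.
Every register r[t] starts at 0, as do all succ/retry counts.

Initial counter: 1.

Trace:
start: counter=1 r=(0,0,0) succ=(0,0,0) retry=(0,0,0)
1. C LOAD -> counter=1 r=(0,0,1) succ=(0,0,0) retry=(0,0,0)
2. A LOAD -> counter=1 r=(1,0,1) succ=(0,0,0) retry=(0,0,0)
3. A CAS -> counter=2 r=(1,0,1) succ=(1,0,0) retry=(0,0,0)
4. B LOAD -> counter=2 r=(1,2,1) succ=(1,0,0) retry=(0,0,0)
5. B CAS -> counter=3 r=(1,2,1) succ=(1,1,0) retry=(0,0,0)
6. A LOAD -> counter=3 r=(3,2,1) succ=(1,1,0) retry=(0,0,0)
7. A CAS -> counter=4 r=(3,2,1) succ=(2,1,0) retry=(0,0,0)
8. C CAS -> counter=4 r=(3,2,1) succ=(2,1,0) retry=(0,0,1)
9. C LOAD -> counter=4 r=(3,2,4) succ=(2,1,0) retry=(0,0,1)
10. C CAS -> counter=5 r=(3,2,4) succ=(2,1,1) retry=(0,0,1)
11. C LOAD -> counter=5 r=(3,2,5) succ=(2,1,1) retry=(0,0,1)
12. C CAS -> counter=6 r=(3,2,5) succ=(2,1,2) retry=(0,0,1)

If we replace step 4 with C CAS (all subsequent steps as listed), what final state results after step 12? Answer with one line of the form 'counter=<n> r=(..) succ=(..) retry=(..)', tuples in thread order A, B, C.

counter=5 r=(2,0,4) succ=(2,0,2) retry=(0,1,2)

(re-executing from step 4 with the substitution; state before step 4: counter=2 r=(1,0,1) succ=(1,0,0) retry=(0,0,0))
4. C CAS -> counter=2 r=(1,0,1) succ=(1,0,0) retry=(0,0,1)
5. B CAS -> counter=2 r=(1,0,1) succ=(1,0,0) retry=(0,1,1)
6. A LOAD -> counter=2 r=(2,0,1) succ=(1,0,0) retry=(0,1,1)
7. A CAS -> counter=3 r=(2,0,1) succ=(2,0,0) retry=(0,1,1)
8. C CAS -> counter=3 r=(2,0,1) succ=(2,0,0) retry=(0,1,2)
9. C LOAD -> counter=3 r=(2,0,3) succ=(2,0,0) retry=(0,1,2)
10. C CAS -> counter=4 r=(2,0,3) succ=(2,0,1) retry=(0,1,2)
11. C LOAD -> counter=4 r=(2,0,4) succ=(2,0,1) retry=(0,1,2)
12. C CAS -> counter=5 r=(2,0,4) succ=(2,0,2) retry=(0,1,2)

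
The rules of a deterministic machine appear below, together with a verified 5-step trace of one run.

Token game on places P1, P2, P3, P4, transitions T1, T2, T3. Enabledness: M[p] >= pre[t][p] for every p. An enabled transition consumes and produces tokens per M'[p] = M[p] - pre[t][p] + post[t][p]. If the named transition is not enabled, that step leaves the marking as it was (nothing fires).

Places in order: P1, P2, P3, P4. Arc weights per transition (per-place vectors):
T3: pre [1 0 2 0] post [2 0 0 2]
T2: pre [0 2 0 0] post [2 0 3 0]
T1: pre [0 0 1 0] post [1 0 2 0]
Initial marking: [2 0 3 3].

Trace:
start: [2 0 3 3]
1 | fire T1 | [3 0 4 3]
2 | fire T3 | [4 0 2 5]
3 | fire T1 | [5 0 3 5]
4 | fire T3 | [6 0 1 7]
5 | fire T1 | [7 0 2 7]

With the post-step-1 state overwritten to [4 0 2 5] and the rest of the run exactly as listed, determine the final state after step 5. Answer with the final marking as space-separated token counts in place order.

state after step 1 := [4 0 2 5]
2 | fire T3 | [5 0 0 7]
3 | fire T1 | [5 0 0 7]
4 | fire T3 | [5 0 0 7]
5 | fire T1 | [5 0 0 7]

5 0 0 7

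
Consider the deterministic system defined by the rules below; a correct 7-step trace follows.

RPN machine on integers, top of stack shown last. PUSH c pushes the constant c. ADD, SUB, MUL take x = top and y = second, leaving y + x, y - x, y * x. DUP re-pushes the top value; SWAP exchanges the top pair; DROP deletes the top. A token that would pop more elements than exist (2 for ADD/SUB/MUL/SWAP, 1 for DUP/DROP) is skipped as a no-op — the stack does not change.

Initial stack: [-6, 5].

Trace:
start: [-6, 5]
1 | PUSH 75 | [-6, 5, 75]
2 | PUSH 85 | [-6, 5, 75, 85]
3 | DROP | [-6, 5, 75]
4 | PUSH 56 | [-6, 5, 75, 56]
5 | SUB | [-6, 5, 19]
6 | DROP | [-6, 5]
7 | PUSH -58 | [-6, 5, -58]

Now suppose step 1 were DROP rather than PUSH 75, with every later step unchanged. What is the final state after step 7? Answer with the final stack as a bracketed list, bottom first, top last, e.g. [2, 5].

(re-executing from step 1 with the substitution; state before step 1: [-6, 5])
1 | DROP | [-6]
2 | PUSH 85 | [-6, 85]
3 | DROP | [-6]
4 | PUSH 56 | [-6, 56]
5 | SUB | [-62]
6 | DROP | []
7 | PUSH -58 | [-58]

[-58]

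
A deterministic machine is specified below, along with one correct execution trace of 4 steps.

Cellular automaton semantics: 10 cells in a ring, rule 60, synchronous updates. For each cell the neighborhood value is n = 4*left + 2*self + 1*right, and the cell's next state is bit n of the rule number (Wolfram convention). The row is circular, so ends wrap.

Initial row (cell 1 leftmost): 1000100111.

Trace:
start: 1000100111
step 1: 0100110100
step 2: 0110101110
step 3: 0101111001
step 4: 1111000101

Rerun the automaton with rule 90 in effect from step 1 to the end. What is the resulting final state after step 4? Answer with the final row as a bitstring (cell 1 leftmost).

1110011010

(re-executing steps 1..4 under rule 90; state before step 1: 1000100111)
step 1: 1101011100
step 2: 1100010111
step 3: 0110100100
step 4: 1110011010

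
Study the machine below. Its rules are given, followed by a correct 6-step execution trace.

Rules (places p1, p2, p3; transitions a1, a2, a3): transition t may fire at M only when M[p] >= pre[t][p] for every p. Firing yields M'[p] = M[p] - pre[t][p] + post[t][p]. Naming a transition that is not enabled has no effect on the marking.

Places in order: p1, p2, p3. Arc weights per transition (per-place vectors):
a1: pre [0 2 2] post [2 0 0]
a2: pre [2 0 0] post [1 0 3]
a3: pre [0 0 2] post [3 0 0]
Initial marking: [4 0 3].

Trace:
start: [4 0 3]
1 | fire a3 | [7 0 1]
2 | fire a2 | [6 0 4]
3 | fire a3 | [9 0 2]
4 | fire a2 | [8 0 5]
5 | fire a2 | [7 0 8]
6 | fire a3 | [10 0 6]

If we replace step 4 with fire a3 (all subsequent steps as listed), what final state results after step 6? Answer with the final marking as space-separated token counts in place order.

14 0 1

(re-executing from step 4 with the substitution; state before step 4: [9 0 2])
4 | fire a3 | [12 0 0]
5 | fire a2 | [11 0 3]
6 | fire a3 | [14 0 1]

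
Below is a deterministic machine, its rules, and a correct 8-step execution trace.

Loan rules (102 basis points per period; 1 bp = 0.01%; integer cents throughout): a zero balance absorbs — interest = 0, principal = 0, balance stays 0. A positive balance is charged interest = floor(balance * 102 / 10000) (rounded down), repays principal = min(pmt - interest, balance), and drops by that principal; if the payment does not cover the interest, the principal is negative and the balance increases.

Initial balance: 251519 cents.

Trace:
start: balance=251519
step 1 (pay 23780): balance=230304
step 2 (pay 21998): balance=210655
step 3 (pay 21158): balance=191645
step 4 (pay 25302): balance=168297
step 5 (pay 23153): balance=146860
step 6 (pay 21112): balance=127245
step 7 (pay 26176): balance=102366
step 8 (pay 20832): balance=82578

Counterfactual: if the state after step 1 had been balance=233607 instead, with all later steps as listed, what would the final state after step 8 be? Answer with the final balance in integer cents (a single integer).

state after step 1 := balance=233607
step 2 (pay 21998): balance=213991
step 3 (pay 21158): balance=195015
step 4 (pay 25302): balance=171702
step 5 (pay 23153): balance=150300
step 6 (pay 21112): balance=130721
step 7 (pay 26176): balance=105878
step 8 (pay 20832): balance=86125

86125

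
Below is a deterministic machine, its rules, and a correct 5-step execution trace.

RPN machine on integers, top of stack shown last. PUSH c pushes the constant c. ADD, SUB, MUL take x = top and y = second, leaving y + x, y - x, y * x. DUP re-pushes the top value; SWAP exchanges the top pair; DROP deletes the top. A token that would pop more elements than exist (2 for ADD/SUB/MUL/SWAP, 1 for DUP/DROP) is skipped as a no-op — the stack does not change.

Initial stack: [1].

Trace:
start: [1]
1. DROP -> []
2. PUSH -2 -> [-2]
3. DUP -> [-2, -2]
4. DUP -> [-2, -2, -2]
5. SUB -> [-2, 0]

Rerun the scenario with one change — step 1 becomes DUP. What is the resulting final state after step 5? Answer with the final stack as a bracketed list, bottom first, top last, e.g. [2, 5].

(re-executing from step 1 with the substitution; state before step 1: [1])
1. DUP -> [1, 1]
2. PUSH -2 -> [1, 1, -2]
3. DUP -> [1, 1, -2, -2]
4. DUP -> [1, 1, -2, -2, -2]
5. SUB -> [1, 1, -2, 0]

[1, 1, -2, 0]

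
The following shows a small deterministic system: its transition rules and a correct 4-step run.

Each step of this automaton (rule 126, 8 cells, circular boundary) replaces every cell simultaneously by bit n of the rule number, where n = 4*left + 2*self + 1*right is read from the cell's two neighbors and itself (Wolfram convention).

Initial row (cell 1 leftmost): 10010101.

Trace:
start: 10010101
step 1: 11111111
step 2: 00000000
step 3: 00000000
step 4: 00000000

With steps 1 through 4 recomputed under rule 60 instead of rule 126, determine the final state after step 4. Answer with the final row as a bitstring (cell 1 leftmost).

11001100

(re-executing steps 1..4 under rule 60; state before step 1: 10010101)
step 1: 01011111
step 2: 11110000
step 3: 10001000
step 4: 11001100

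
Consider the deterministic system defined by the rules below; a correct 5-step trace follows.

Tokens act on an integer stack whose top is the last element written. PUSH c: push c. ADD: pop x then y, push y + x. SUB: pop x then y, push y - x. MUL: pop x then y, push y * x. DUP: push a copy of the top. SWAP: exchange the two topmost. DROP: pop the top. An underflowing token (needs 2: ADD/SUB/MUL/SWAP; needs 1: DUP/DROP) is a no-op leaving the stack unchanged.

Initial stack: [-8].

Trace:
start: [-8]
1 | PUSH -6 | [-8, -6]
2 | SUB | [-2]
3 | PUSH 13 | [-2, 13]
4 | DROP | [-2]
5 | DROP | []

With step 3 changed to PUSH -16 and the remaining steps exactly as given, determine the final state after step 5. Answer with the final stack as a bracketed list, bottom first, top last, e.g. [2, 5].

(re-executing from step 3 with the substitution; state before step 3: [-2])
3 | PUSH -16 | [-2, -16]
4 | DROP | [-2]
5 | DROP | []

[]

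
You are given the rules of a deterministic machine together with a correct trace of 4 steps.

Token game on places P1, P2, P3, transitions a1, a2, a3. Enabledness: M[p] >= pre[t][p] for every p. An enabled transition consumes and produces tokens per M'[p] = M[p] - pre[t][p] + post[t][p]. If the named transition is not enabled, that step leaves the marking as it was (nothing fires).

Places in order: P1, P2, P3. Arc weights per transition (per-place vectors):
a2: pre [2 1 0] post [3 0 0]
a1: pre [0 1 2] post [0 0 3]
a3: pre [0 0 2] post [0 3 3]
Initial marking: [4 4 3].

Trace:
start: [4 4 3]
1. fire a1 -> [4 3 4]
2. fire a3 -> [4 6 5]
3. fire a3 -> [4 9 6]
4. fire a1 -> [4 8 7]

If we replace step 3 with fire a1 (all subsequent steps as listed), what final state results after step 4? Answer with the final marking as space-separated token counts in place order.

4 4 7

(re-executing from step 3 with the substitution; state before step 3: [4 6 5])
3. fire a1 -> [4 5 6]
4. fire a1 -> [4 4 7]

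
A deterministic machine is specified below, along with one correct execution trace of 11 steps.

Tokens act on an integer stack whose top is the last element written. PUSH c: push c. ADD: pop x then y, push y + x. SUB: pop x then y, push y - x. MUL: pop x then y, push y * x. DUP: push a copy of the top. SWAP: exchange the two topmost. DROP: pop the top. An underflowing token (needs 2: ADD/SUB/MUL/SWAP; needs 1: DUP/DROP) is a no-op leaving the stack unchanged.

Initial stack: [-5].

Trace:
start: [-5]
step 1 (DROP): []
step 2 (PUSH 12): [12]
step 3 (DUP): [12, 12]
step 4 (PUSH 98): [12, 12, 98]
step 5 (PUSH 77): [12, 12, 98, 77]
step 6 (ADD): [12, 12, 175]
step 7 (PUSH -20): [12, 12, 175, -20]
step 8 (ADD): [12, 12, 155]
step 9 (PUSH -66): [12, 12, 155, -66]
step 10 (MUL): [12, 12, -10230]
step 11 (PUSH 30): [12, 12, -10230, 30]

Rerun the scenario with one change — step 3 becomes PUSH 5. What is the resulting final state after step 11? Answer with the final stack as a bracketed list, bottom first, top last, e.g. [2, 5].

[12, 5, -10230, 30]

(re-executing from step 3 with the substitution; state before step 3: [12])
step 3 (PUSH 5): [12, 5]
step 4 (PUSH 98): [12, 5, 98]
step 5 (PUSH 77): [12, 5, 98, 77]
step 6 (ADD): [12, 5, 175]
step 7 (PUSH -20): [12, 5, 175, -20]
step 8 (ADD): [12, 5, 155]
step 9 (PUSH -66): [12, 5, 155, -66]
step 10 (MUL): [12, 5, -10230]
step 11 (PUSH 30): [12, 5, -10230, 30]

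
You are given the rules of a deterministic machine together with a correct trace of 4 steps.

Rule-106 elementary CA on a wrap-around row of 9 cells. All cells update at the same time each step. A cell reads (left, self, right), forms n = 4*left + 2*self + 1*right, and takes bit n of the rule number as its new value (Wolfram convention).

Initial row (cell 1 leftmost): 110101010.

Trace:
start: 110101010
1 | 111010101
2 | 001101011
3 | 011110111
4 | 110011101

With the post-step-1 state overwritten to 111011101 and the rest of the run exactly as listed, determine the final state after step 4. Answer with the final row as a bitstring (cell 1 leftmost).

state after step 1 := 111011101
2 | 001110111
3 | 011011101
4 | 111110110

111110110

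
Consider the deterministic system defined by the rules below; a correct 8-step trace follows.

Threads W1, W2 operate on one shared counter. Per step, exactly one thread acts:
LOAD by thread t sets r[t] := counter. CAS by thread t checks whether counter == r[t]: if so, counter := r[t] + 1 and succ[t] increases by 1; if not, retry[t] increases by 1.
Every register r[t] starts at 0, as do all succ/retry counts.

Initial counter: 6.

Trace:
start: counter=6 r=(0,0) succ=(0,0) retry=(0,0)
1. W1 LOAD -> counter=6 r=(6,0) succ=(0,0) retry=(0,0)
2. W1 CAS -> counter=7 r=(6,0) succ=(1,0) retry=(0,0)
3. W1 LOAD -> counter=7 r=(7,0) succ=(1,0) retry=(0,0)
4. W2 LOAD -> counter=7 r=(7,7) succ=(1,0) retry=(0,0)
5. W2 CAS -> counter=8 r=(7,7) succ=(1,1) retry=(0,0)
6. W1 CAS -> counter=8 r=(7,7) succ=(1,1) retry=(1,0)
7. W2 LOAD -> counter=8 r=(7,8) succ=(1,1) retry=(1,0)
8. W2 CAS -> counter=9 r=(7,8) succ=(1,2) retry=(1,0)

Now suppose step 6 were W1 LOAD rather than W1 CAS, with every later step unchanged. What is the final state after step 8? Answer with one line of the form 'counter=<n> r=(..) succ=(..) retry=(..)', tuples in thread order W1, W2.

counter=9 r=(8,8) succ=(1,2) retry=(0,0)

(re-executing from step 6 with the substitution; state before step 6: counter=8 r=(7,7) succ=(1,1) retry=(0,0))
6. W1 LOAD -> counter=8 r=(8,7) succ=(1,1) retry=(0,0)
7. W2 LOAD -> counter=8 r=(8,8) succ=(1,1) retry=(0,0)
8. W2 CAS -> counter=9 r=(8,8) succ=(1,2) retry=(0,0)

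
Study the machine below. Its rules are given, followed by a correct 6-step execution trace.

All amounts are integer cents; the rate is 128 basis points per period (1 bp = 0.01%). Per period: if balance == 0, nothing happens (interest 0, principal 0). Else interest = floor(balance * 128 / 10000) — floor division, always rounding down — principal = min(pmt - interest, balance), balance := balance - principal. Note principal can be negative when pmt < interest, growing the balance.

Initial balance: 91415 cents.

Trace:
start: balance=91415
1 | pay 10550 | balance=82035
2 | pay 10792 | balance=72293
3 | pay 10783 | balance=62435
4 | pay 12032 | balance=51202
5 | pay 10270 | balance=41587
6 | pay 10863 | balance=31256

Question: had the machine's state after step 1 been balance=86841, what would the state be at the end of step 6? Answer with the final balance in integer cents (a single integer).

state after step 1 := balance=86841
2 | pay 10792 | balance=77160
3 | pay 10783 | balance=67364
4 | pay 12032 | balance=56194
5 | pay 10270 | balance=46643
6 | pay 10863 | balance=36377

36377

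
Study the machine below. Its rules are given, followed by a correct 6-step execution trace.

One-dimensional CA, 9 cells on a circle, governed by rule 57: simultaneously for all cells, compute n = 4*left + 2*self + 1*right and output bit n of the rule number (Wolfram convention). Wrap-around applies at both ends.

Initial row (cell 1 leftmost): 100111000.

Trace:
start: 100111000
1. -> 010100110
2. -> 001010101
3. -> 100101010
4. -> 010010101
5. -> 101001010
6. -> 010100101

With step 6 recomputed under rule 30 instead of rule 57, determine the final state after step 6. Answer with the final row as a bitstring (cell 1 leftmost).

101111010

(re-executing step 6 under rule 30; state before step 6: 101001010)
6. -> 101111010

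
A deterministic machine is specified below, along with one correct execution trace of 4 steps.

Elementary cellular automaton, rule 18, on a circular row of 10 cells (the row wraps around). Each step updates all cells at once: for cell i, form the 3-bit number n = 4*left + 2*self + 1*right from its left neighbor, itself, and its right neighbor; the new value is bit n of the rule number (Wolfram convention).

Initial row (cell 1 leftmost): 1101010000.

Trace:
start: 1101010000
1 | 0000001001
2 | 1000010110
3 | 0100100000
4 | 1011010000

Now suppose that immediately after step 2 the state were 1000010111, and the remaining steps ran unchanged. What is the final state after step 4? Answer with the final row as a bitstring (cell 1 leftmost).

state after step 2 := 1000010111
3 | 0100100000
4 | 1011010000

1011010000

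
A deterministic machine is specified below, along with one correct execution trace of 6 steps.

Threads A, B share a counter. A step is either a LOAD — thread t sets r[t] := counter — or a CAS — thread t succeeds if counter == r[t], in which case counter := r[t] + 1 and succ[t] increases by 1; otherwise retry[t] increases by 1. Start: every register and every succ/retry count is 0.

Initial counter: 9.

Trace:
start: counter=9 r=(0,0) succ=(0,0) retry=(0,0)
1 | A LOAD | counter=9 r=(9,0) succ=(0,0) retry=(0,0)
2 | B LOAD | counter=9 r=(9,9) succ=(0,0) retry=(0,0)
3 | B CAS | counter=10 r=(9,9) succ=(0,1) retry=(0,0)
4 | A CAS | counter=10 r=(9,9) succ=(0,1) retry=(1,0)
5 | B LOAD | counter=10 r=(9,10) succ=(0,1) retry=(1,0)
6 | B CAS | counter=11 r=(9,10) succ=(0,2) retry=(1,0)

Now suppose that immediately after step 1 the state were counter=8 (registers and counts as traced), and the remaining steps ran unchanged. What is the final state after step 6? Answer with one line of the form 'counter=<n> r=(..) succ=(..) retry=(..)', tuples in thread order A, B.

state after step 1 := counter=8 r=(9,0) succ=(0,0) retry=(0,0)
2 | B LOAD | counter=8 r=(9,8) succ=(0,0) retry=(0,0)
3 | B CAS | counter=9 r=(9,8) succ=(0,1) retry=(0,0)
4 | A CAS | counter=10 r=(9,8) succ=(1,1) retry=(0,0)
5 | B LOAD | counter=10 r=(9,10) succ=(1,1) retry=(0,0)
6 | B CAS | counter=11 r=(9,10) succ=(1,2) retry=(0,0)

counter=11 r=(9,10) succ=(1,2) retry=(0,0)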